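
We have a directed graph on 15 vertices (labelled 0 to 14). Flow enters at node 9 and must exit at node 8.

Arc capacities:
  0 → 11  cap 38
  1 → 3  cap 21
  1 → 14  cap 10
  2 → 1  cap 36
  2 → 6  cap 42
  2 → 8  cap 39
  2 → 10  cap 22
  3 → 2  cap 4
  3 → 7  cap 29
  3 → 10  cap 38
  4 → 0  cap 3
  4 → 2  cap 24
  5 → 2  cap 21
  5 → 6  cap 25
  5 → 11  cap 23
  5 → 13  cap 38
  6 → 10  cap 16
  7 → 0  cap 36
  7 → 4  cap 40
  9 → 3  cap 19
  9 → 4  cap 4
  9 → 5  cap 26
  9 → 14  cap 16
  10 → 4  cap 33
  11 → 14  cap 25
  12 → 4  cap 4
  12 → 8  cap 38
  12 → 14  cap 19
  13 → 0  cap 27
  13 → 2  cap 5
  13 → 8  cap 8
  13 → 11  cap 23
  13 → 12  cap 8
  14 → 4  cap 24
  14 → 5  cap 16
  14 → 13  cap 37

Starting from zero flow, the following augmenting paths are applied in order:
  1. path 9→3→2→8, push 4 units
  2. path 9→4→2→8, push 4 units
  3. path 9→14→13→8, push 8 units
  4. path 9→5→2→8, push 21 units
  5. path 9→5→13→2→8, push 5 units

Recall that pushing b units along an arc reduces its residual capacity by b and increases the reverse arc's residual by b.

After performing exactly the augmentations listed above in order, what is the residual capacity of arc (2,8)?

Residual capacity of (2,8): 5

after path 1 (9→3→2→8, push 4): res(2,8)=35
after path 2 (9→4→2→8, push 4): res(2,8)=31
after path 3 (9→14→13→8, push 8): res(2,8)=31
after path 4 (9→5→2→8, push 21): res(2,8)=10
after path 5 (9→5→13→2→8, push 5): res(2,8)=5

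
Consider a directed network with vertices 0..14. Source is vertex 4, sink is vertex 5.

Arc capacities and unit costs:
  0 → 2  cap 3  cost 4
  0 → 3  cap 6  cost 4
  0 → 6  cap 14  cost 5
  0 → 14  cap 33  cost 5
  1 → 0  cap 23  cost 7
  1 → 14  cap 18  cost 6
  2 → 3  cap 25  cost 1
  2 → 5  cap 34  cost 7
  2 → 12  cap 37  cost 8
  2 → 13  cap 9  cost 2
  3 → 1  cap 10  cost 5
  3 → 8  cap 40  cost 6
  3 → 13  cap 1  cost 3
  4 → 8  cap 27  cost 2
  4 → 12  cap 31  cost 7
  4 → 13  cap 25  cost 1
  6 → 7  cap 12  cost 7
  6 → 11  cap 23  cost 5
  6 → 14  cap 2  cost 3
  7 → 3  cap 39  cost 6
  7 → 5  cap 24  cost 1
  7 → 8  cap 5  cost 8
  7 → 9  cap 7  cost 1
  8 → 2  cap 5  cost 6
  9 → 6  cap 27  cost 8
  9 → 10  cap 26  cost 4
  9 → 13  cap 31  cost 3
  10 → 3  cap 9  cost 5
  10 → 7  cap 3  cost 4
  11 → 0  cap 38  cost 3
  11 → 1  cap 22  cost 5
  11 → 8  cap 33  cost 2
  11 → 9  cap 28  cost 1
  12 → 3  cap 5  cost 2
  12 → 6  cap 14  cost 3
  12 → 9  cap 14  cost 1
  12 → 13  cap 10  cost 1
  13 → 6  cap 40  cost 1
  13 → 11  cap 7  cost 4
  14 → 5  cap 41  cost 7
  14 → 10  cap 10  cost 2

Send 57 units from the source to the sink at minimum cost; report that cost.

shortest-cost path #1: 4→13→6→7→5 push 12 @ unit cost 10 (adds 120)
shortest-cost path #2: 4→13→6→14→5 push 2 @ unit cost 12 (adds 24)
shortest-cost path #3: 4→8→2→5 push 5 @ unit cost 15 (adds 75)
shortest-cost path #4: 4→13→11→9→10→7→5 push 3 @ unit cost 15 (adds 45)
shortest-cost path #5: 4→13→11→0→2→5 push 3 @ unit cost 19 (adds 57)
shortest-cost path #6: 4→13→11→0→14→5 push 1 @ unit cost 20 (adds 20)
shortest-cost path #7: 4→13→6→11→0→14→5 push 4 @ unit cost 22 (adds 88)
shortest-cost path #8: 4→12→9→11→0→14→5 push 3 @ unit cost 22 (adds 66)
shortest-cost path #9: 4→12→3→1→14→5 push 5 @ unit cost 27 (adds 135)
shortest-cost path #10: 4→12→13→6→11→0→14→5 push 10 @ unit cost 29 (adds 290)
shortest-cost path #11: 4→12→6→11→0→14→5 push 9 @ unit cost 30 (adds 270)
total cost = 1190

Minimum cost for 57 units: 1190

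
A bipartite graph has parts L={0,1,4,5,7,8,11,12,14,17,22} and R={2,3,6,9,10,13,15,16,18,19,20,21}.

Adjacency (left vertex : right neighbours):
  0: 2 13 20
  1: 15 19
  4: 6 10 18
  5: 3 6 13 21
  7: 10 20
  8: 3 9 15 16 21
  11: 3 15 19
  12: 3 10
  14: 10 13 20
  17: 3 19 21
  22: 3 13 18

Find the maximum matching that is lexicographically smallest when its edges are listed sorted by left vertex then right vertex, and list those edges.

Lex-smallest maximum matching: {(0,2), (1,15), (4,6), (5,3), (7,20), (8,9), (11,19), (12,10), (14,13), (17,21), (22,18)}

|M| = 11 (so the lex-smallest maximum matching has 11 edges)
process left vertices in ascending order; for each, take the smallest-labelled available neighbour that still permits 11 edges overall, or leave it unmatched if none does
lex-smallest matching: {0-2, 1-15, 4-6, 5-3, 7-20, 8-9, 11-19, 12-10, 14-13, 17-21, 22-18}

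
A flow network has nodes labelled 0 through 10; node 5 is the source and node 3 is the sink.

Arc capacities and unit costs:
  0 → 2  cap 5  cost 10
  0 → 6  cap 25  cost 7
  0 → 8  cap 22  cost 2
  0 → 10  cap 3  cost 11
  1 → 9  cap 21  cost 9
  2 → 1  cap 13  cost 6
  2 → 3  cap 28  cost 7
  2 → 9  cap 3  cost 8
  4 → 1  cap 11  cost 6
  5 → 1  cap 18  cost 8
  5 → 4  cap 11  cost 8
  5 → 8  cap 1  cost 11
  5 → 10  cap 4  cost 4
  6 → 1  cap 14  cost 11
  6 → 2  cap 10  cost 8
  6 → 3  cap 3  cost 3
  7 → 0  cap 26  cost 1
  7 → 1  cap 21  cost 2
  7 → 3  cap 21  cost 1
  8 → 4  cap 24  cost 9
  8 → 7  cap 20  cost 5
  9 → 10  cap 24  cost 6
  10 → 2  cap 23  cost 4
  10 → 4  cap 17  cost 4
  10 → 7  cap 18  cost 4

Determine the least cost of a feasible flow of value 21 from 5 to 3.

Minimum cost for 21 units: 513

shortest-cost path #1: 5→10→7→3 push 4 @ unit cost 9 (adds 36)
shortest-cost path #2: 5→8→7→3 push 1 @ unit cost 17 (adds 17)
shortest-cost path #3: 5→1→9→10→7→3 push 14 @ unit cost 28 (adds 392)
shortest-cost path #4: 5→1→9→10→2→3 push 2 @ unit cost 34 (adds 68)
total cost = 513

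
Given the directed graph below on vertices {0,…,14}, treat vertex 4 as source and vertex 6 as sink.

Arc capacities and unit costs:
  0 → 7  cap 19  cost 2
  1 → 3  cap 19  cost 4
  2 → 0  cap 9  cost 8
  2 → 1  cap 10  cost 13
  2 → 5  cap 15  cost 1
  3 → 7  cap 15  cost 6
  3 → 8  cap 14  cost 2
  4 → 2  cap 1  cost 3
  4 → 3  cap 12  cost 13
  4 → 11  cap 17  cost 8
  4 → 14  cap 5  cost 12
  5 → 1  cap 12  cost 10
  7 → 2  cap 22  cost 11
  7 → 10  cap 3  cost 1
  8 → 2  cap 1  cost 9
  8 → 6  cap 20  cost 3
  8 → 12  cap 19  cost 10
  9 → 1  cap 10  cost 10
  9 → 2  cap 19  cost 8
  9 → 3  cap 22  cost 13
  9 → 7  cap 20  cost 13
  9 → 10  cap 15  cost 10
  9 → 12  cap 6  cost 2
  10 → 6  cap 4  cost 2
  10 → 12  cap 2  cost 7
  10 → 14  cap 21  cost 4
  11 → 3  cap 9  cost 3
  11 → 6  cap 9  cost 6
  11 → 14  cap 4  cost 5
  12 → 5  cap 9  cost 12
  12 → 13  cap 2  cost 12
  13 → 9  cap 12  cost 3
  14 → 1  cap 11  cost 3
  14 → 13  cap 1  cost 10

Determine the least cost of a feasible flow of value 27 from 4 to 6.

shortest-cost path #1: 4→11→6 push 9 @ unit cost 14 (adds 126)
shortest-cost path #2: 4→11→3→8→6 push 8 @ unit cost 16 (adds 128)
shortest-cost path #3: 4→2→0→7→10→6 push 1 @ unit cost 16 (adds 16)
shortest-cost path #4: 4→3→8→6 push 6 @ unit cost 18 (adds 108)
shortest-cost path #5: 4→3→7→10→6 push 2 @ unit cost 22 (adds 44)
shortest-cost path #6: 4→14→13→9→10→6 push 1 @ unit cost 37 (adds 37)
total cost = 459

Minimum cost for 27 units: 459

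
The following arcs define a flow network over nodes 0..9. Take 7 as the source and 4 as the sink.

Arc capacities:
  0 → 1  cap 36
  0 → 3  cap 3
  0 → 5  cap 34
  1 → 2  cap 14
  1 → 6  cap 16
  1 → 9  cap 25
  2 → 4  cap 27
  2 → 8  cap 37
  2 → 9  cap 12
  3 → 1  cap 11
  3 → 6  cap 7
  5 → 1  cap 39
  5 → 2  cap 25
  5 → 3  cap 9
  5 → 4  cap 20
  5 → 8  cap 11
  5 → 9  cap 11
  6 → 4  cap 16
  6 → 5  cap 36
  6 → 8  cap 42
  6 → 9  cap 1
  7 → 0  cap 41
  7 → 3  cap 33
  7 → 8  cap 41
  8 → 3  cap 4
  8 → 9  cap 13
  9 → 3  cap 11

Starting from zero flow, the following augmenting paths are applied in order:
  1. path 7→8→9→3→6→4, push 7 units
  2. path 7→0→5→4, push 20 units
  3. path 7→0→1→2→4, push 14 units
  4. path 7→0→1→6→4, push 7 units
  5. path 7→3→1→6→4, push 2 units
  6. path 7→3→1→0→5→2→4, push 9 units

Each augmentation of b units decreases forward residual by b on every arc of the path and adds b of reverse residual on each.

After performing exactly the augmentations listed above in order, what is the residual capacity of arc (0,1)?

after path 1 (7→8→9→3→6→4, push 7): res(0,1)=36
after path 2 (7→0→5→4, push 20): res(0,1)=36
after path 3 (7→0→1→2→4, push 14): res(0,1)=22
after path 4 (7→0→1→6→4, push 7): res(0,1)=15
after path 5 (7→3→1→6→4, push 2): res(0,1)=15
after path 6 (7→3→1→0→5→2→4, push 9): res(0,1)=24

Residual capacity of (0,1): 24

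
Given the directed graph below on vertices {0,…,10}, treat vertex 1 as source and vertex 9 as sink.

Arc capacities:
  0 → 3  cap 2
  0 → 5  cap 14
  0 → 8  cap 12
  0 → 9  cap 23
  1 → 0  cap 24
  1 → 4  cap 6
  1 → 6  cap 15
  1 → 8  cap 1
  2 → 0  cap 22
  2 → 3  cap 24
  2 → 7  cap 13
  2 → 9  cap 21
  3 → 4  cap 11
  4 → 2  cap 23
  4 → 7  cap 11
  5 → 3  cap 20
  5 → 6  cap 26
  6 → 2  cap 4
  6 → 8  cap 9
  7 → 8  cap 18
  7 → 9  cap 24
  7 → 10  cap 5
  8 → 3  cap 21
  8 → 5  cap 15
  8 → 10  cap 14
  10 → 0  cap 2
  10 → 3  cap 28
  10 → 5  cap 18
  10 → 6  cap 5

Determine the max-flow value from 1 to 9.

augment #1: 1→0→9 bottleneck 23, total now 23
augment #2: 1→4→2→9 bottleneck 6, total now 29
augment #3: 1→6→2→9 bottleneck 4, total now 33
augment #4: 1→0→3→4→2→9 bottleneck 1, total now 34
augment #5: 1→8→3→4→2→9 bottleneck 1, total now 35
augment #6: 1→6→8→3→4→2→9 bottleneck 9, total now 44

Maximum flow value: 44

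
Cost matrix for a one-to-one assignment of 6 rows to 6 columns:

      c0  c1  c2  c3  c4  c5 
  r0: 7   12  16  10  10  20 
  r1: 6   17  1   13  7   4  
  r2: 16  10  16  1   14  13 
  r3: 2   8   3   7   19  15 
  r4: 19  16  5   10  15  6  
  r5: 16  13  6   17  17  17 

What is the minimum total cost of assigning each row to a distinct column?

optimal assignment: row0→col4 (cost 10), row1→col2 (cost 1), row2→col3 (cost 1), row3→col0 (cost 2), row4→col5 (cost 6), row5→col1 (cost 13)
total = 10 + 1 + 1 + 2 + 6 + 13 = 33

Minimum assignment cost: 33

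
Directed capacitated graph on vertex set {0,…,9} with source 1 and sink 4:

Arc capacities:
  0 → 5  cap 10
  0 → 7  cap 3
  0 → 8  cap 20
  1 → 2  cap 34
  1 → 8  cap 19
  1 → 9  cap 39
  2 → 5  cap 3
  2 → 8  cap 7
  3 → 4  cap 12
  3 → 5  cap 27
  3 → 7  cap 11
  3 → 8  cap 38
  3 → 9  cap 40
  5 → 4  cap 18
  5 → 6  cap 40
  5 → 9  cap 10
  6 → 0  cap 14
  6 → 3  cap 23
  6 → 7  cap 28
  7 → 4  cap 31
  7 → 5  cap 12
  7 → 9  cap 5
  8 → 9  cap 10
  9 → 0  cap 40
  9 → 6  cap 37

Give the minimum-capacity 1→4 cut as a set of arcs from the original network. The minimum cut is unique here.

augment #1: 1→2→5→4 push 3
augment #2: 1→9→0→5→4 push 10
augment #3: 1→9→0→7→4 push 3
augment #4: 1→9→6→3→4 push 12
augment #5: 1→9→6→7→4 push 14
augment #6: 1→8→9→6→7→4 push 10
max flow = 52; residual-reachable set from 1 gives S-side
cut edges (S→T): {(1,9), (2,5), (8,9)} total cap 52

Min-cut arcs: {(1,9), (2,5), (8,9)} (total capacity 52)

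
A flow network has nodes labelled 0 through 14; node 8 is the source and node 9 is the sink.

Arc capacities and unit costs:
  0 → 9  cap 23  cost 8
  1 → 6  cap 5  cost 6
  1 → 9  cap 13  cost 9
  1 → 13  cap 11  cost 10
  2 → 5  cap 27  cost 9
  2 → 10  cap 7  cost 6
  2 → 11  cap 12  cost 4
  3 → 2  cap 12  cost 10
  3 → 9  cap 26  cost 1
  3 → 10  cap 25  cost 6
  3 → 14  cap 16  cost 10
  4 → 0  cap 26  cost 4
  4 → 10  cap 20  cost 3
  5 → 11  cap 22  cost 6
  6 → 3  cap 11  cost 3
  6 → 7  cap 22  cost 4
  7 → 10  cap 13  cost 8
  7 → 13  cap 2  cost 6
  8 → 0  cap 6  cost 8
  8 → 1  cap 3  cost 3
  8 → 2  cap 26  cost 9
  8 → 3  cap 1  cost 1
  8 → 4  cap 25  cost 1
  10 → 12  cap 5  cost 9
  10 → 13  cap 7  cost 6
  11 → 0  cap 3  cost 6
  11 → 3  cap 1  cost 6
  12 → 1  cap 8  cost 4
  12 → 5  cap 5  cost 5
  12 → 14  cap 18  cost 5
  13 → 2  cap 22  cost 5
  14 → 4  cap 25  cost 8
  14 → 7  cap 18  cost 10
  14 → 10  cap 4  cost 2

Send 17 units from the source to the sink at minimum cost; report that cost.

shortest-cost path #1: 8→3→9 push 1 @ unit cost 2 (adds 2)
shortest-cost path #2: 8→1→9 push 3 @ unit cost 12 (adds 36)
shortest-cost path #3: 8→4→0→9 push 13 @ unit cost 13 (adds 169)
total cost = 207

Minimum cost for 17 units: 207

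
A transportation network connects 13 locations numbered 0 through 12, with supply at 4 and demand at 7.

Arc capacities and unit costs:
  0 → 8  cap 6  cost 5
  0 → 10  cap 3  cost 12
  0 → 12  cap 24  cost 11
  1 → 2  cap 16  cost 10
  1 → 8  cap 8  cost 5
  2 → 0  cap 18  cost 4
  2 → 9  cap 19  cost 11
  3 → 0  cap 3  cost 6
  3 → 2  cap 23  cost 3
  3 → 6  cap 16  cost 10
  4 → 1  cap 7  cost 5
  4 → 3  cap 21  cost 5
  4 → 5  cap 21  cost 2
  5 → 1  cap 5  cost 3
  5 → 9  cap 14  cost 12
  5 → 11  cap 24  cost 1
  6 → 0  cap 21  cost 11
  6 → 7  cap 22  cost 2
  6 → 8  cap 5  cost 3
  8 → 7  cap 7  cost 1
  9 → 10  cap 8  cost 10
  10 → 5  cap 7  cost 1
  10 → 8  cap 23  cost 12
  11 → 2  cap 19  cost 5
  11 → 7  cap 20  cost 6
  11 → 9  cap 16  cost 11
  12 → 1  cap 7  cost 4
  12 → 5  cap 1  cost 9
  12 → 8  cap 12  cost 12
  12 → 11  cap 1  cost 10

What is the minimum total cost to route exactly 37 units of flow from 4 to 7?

shortest-cost path #1: 4→5→11→7 push 20 @ unit cost 9 (adds 180)
shortest-cost path #2: 4→1→8→7 push 7 @ unit cost 11 (adds 77)
shortest-cost path #3: 4→3→6→7 push 10 @ unit cost 17 (adds 170)
total cost = 427

Minimum cost for 37 units: 427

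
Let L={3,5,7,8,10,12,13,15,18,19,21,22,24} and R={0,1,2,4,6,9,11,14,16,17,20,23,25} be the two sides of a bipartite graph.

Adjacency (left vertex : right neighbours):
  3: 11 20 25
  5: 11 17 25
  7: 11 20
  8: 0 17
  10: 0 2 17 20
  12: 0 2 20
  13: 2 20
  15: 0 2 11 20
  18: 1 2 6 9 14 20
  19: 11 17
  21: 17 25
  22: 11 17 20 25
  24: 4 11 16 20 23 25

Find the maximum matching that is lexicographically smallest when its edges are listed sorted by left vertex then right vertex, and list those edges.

|M| = 8 (so the lex-smallest maximum matching has 8 edges)
process left vertices in ascending order; for each, take the smallest-labelled available neighbour that still permits 8 edges overall, or leave it unmatched if none does
lex-smallest matching: {3-11, 5-17, 7-20, 8-0, 10-2, 18-1, 21-25, 24-4}

Lex-smallest maximum matching: {(3,11), (5,17), (7,20), (8,0), (10,2), (18,1), (21,25), (24,4)}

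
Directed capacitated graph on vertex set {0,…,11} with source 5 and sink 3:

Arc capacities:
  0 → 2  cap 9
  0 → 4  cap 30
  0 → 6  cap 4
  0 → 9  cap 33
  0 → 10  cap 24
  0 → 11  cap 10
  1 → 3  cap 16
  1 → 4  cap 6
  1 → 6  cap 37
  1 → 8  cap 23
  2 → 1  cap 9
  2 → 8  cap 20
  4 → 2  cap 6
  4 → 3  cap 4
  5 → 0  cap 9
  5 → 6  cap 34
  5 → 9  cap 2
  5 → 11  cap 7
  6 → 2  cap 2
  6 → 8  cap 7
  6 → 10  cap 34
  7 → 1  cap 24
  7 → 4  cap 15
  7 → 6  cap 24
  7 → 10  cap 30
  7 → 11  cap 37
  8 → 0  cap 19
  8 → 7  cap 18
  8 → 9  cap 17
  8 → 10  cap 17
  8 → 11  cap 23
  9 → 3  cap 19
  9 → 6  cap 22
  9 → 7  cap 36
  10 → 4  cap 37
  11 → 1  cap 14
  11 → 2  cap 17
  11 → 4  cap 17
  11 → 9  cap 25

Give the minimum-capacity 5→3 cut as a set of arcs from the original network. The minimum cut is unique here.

augment #1: 5→9→3 push 2
augment #2: 5→0→4→3 push 4
augment #3: 5→0→9→3 push 5
augment #4: 5→11→1→3 push 7
augment #5: 5→6→2→1→3 push 2
augment #6: 5→6→8→9→3 push 7
augment #7: 5→6→10→4→0→9→3 push 4
augment #8: 5→6→10→4→2→1→3 push 6
max flow = 37; residual-reachable set from 5 gives S-side
cut edges (S→T): {(4,2), (4,3), (5,0), (5,9), (5,11), (6,2), (6,8)} total cap 37

Min-cut arcs: {(4,2), (4,3), (5,0), (5,9), (5,11), (6,2), (6,8)} (total capacity 37)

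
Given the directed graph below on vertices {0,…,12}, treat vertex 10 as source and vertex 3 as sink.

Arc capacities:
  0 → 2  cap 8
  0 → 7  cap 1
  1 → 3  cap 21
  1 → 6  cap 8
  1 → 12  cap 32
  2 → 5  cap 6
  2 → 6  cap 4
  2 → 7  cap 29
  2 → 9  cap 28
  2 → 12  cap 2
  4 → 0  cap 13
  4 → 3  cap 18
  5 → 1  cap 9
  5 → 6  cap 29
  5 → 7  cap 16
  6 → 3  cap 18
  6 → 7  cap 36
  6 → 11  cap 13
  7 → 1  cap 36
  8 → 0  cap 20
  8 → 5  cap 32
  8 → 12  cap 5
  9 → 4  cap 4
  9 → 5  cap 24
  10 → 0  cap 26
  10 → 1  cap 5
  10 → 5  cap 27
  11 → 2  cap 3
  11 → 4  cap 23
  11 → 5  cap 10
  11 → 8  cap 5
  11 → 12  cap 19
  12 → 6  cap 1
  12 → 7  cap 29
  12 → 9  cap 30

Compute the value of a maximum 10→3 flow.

augment #1: 10→1→3 bottleneck 5, total now 5
augment #2: 10→5→1→3 bottleneck 9, total now 14
augment #3: 10→5→6→3 bottleneck 18, total now 32
augment #4: 10→0→7→1→3 bottleneck 1, total now 33
augment #5: 10→0→2→7→1→3 bottleneck 6, total now 39
augment #6: 10→0→2→9→4→3 bottleneck 2, total now 41

Maximum flow value: 41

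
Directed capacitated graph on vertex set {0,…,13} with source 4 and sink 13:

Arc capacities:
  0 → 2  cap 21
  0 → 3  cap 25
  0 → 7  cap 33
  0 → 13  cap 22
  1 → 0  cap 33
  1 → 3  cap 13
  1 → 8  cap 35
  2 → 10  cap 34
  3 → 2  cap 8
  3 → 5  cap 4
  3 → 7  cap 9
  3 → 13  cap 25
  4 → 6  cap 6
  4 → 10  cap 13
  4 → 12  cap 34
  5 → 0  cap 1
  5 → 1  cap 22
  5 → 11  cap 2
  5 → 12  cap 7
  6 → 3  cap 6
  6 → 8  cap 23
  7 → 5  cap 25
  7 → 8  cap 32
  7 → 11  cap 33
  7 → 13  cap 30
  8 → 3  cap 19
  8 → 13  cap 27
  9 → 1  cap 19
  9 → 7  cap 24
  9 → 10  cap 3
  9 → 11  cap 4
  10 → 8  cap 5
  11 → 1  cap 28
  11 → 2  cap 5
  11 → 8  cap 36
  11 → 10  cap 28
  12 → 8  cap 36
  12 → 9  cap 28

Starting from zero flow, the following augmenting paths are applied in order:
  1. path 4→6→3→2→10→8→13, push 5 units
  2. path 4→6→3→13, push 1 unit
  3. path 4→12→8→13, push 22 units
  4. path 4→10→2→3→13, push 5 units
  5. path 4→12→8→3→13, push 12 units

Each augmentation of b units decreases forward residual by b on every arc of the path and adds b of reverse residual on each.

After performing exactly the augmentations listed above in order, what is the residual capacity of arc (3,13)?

after path 1 (4→6→3→2→10→8→13, push 5): res(3,13)=25
after path 2 (4→6→3→13, push 1): res(3,13)=24
after path 3 (4→12→8→13, push 22): res(3,13)=24
after path 4 (4→10→2→3→13, push 5): res(3,13)=19
after path 5 (4→12→8→3→13, push 12): res(3,13)=7

Residual capacity of (3,13): 7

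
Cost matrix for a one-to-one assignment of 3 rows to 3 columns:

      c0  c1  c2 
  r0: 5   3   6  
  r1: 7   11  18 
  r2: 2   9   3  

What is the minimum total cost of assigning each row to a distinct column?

optimal assignment: row0→col1 (cost 3), row1→col0 (cost 7), row2→col2 (cost 3)
total = 3 + 7 + 3 = 13

Minimum assignment cost: 13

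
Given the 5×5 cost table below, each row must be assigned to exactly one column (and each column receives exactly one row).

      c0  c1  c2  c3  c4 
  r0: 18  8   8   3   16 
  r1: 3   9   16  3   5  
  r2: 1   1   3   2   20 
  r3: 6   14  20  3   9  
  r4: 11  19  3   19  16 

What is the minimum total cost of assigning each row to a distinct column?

optimal assignment: row0→col3 (cost 3), row1→col4 (cost 5), row2→col1 (cost 1), row3→col0 (cost 6), row4→col2 (cost 3)
total = 3 + 5 + 1 + 6 + 3 = 18

Minimum assignment cost: 18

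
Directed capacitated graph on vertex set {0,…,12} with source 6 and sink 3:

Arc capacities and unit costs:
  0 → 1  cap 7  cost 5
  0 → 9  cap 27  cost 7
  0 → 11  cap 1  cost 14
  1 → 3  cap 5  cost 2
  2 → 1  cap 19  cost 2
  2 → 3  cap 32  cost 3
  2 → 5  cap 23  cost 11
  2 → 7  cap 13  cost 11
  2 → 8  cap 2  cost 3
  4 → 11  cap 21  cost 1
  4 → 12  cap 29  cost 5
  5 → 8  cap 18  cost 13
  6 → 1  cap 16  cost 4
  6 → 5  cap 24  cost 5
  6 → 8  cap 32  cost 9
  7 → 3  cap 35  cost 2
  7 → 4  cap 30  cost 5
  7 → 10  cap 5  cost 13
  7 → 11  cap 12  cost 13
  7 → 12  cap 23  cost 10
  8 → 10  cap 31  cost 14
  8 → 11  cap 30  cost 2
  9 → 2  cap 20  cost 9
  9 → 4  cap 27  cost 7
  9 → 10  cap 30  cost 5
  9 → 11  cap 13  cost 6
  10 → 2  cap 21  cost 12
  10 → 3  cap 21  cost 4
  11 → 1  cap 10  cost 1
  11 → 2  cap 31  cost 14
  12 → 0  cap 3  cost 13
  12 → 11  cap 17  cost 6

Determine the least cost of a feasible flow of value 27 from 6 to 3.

Minimum cost for 27 units: 625

shortest-cost path #1: 6→1→3 push 5 @ unit cost 6 (adds 30)
shortest-cost path #2: 6→8→10→3 push 21 @ unit cost 27 (adds 567)
shortest-cost path #3: 6→8→11→2→3 push 1 @ unit cost 28 (adds 28)
total cost = 625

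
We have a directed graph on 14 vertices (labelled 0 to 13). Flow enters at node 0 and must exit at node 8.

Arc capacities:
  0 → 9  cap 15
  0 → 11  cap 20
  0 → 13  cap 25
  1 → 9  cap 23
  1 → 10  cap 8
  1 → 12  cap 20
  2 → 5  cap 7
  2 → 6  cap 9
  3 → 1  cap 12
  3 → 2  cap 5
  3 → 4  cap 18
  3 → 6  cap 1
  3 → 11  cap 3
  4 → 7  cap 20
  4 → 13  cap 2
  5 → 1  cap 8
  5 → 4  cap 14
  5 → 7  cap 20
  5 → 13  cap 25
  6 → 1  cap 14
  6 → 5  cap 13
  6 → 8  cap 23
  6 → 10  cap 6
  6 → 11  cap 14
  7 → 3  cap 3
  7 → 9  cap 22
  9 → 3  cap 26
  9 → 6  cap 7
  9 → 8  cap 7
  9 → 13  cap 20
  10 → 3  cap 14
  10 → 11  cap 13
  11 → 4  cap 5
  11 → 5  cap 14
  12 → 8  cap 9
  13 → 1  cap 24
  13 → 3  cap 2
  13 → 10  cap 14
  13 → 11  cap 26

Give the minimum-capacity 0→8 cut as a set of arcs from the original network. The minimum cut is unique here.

augment #1: 0→9→8 push 7
augment #2: 0→9→6→8 push 7
augment #3: 0→9→3→6→8 push 1
augment #4: 0→13→1→12→8 push 9
augment #5: 0→13→3→2→6→8 push 2
augment #6: 0→13→10→3→2→6→8 push 3
max flow = 29; residual-reachable set from 0 gives S-side
cut edges (S→T): {(3,2), (3,6), (9,6), (9,8), (12,8)} total cap 29

Min-cut arcs: {(3,2), (3,6), (9,6), (9,8), (12,8)} (total capacity 29)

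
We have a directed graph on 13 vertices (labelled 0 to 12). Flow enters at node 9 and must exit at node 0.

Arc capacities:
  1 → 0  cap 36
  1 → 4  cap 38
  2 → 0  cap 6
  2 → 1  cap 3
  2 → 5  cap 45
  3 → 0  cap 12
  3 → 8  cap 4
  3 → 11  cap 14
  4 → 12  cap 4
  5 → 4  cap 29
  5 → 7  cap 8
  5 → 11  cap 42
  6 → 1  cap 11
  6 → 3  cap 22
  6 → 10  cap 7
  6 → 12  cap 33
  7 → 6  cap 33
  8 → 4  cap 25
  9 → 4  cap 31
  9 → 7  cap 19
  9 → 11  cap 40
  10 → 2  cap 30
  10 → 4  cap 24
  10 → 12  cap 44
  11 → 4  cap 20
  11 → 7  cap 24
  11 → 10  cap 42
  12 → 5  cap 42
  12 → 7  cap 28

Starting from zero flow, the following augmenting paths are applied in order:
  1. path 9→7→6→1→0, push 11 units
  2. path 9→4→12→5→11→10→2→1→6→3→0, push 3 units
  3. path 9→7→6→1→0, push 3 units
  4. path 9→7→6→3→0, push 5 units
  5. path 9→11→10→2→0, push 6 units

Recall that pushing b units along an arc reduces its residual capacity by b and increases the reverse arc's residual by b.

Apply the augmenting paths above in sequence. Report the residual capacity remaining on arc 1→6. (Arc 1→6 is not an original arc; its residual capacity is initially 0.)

after path 1 (9→7→6→1→0, push 11): res(1,6)=11
after path 2 (9→4→12→5→11→10→2→1→6→3→0, push 3): res(1,6)=8
after path 3 (9→7→6→1→0, push 3): res(1,6)=11
after path 4 (9→7→6→3→0, push 5): res(1,6)=11
after path 5 (9→11→10→2→0, push 6): res(1,6)=11

Residual capacity of (1,6): 11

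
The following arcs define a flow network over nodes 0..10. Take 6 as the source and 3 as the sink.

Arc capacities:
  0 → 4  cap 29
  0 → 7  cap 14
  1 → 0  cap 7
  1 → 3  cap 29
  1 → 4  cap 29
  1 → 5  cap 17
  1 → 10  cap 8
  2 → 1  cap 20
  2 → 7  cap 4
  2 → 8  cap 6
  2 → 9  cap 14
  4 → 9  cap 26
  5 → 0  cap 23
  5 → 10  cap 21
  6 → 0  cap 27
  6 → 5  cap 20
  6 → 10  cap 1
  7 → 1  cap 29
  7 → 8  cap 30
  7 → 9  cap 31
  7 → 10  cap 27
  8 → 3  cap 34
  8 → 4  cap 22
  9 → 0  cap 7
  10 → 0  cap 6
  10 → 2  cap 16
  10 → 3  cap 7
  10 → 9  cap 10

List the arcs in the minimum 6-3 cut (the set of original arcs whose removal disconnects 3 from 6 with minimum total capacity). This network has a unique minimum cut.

augment #1: 6→10→3 push 1
augment #2: 6→5→10→3 push 6
augment #3: 6→0→7→1→3 push 14
augment #4: 6→5→10→2→1→3 push 14
max flow = 35; residual-reachable set from 6 gives S-side
cut edges (S→T): {(0,7), (6,5), (6,10)} total cap 35

Min-cut arcs: {(0,7), (6,5), (6,10)} (total capacity 35)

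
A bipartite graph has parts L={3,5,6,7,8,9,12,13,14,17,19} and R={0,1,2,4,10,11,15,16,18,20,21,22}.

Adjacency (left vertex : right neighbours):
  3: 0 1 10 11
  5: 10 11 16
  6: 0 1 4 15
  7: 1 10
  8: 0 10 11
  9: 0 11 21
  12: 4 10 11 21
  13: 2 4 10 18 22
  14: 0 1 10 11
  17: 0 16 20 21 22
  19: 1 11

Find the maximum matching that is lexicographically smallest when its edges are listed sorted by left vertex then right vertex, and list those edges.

|M| = 10 (so the lex-smallest maximum matching has 10 edges)
process left vertices in ascending order; for each, take the smallest-labelled available neighbour that still permits 10 edges overall, or leave it unmatched if none does
lex-smallest matching: {3-0, 5-16, 6-15, 7-1, 8-10, 9-21, 12-4, 13-2, 14-11, 17-20}

Lex-smallest maximum matching: {(3,0), (5,16), (6,15), (7,1), (8,10), (9,21), (12,4), (13,2), (14,11), (17,20)}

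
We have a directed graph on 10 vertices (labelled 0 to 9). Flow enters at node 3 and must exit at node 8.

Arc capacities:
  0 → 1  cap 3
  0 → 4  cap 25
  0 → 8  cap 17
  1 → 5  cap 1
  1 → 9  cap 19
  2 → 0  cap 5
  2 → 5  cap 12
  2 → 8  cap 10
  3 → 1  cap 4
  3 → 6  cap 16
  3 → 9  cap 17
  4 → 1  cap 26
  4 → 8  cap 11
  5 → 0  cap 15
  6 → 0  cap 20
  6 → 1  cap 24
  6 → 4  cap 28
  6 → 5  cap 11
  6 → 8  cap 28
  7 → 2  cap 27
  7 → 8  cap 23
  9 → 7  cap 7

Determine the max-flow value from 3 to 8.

augment #1: 3→6→8 bottleneck 16, total now 16
augment #2: 3→9→7→8 bottleneck 7, total now 23
augment #3: 3→1→5→0→8 bottleneck 1, total now 24

Maximum flow value: 24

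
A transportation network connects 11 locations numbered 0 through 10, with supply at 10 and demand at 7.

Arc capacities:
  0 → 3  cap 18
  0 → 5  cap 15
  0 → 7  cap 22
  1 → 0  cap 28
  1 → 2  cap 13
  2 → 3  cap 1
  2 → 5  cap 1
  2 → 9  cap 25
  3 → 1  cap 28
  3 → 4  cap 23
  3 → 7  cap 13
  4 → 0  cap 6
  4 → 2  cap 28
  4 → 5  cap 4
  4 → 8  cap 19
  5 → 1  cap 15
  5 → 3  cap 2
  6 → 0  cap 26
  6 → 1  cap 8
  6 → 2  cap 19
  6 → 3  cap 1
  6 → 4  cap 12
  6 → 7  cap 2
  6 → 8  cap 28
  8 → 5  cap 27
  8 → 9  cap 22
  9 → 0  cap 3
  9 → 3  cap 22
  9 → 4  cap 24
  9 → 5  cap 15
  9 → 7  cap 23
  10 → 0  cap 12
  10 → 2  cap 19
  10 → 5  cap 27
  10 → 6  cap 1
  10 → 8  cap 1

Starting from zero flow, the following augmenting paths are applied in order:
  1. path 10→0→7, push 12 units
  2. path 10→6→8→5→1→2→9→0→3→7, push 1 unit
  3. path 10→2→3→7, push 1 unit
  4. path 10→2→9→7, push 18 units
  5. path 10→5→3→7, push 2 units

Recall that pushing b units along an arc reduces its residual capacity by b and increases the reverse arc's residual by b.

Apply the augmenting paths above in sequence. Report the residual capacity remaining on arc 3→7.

after path 1 (10→0→7, push 12): res(3,7)=13
after path 2 (10→6→8→5→1→2→9→0→3→7, push 1): res(3,7)=12
after path 3 (10→2→3→7, push 1): res(3,7)=11
after path 4 (10→2→9→7, push 18): res(3,7)=11
after path 5 (10→5→3→7, push 2): res(3,7)=9

Residual capacity of (3,7): 9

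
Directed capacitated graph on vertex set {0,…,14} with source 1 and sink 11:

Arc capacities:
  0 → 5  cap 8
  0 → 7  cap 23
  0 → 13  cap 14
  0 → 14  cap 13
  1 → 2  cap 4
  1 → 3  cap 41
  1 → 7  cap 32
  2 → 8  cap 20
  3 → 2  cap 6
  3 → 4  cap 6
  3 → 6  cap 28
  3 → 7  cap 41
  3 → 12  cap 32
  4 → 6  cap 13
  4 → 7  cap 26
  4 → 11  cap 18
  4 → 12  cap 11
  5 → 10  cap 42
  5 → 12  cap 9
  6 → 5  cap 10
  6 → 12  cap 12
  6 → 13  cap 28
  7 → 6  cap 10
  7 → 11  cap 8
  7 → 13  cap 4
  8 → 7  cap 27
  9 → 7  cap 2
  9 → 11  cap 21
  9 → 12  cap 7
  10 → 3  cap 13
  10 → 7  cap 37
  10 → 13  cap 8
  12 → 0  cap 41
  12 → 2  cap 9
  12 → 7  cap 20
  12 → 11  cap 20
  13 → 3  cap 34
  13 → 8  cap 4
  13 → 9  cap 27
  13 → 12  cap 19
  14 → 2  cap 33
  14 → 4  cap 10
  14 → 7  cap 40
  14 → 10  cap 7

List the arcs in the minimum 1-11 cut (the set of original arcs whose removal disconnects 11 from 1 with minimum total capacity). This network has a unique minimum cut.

augment #1: 1→7→11 push 8
augment #2: 1→3→4→11 push 6
augment #3: 1→3→12→11 push 20
augment #4: 1→7→13→9→11 push 4
augment #5: 1→3→6→13→9→11 push 15
augment #6: 1→7→6→13→9→11 push 2
augment #7: 1→7→6→12→0→14→4→11 push 8
max flow = 63; residual-reachable set from 1 gives S-side
cut edges (S→T): {(1,3), (7,6), (7,11), (7,13)} total cap 63

Min-cut arcs: {(1,3), (7,6), (7,11), (7,13)} (total capacity 63)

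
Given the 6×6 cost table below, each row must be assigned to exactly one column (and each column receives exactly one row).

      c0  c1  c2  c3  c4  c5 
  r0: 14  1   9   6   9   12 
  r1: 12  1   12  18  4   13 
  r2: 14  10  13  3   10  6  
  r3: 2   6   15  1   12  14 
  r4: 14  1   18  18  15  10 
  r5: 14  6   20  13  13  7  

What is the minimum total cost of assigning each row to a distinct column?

optimal assignment: row0→col2 (cost 9), row1→col4 (cost 4), row2→col3 (cost 3), row3→col0 (cost 2), row4→col1 (cost 1), row5→col5 (cost 7)
total = 9 + 4 + 3 + 2 + 1 + 7 = 26

Minimum assignment cost: 26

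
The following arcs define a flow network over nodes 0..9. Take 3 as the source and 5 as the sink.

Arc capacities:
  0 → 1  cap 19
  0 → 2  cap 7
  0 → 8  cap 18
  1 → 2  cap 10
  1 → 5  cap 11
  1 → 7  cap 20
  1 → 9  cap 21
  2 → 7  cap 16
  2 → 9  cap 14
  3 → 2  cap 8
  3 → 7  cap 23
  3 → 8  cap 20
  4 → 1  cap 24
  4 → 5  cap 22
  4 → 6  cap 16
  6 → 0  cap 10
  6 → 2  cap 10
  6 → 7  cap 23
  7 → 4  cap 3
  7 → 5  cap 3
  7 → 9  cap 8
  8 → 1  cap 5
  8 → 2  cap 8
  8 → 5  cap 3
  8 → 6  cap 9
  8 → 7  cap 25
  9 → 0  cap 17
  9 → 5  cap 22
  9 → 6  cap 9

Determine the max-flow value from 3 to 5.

Maximum flow value: 42

augment #1: 3→7→5 bottleneck 3, total now 3
augment #2: 3→8→5 bottleneck 3, total now 6
augment #3: 3→2→9→5 bottleneck 8, total now 14
augment #4: 3→7→4→5 bottleneck 3, total now 17
augment #5: 3→7→9→5 bottleneck 8, total now 25
augment #6: 3→8→1→5 bottleneck 5, total now 30
augment #7: 3→8→2→9→5 bottleneck 6, total now 36
augment #8: 3→8→6→0→1→5 bottleneck 6, total now 42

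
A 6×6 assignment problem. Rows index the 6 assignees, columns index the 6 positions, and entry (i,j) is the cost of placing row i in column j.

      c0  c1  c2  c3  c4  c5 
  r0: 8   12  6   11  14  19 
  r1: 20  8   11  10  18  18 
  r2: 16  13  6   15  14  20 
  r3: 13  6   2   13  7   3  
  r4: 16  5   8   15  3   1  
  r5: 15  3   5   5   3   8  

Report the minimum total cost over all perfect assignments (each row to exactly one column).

one of 2 optimal assignments: row0→col0 (cost 8), row1→col1 (cost 8), row2→col2 (cost 6), row3→col5 (cost 3), row4→col4 (cost 3), row5→col3 (cost 5)
total = 8 + 8 + 6 + 3 + 3 + 5 = 33

Minimum assignment cost: 33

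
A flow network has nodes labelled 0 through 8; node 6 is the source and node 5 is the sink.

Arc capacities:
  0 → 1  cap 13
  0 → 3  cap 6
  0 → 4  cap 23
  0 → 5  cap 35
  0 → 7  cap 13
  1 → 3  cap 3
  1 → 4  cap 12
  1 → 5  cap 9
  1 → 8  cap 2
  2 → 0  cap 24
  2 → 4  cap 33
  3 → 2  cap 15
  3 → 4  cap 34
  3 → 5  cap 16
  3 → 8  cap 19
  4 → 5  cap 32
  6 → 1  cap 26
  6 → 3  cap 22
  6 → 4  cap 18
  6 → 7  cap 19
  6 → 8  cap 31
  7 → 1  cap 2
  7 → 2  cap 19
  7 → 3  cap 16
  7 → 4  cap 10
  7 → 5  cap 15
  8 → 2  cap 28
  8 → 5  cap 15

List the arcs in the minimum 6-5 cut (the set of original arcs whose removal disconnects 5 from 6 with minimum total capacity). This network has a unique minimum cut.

Min-cut arcs: {(1,5), (2,0), (3,5), (4,5), (7,5), (8,5)} (total capacity 111)

augment #1: 6→1→5 push 9
augment #2: 6→3→5 push 16
augment #3: 6→4→5 push 18
augment #4: 6→7→5 push 15
augment #5: 6→8→5 push 15
augment #6: 6→1→4→5 push 12
augment #7: 6→3→4→5 push 2
augment #8: 6→3→2→0→5 push 4
augment #9: 6→7→2→0→5 push 4
augment #10: 6→8→2→0→5 push 16
max flow = 111; residual-reachable set from 6 gives S-side
cut edges (S→T): {(1,5), (2,0), (3,5), (4,5), (7,5), (8,5)} total cap 111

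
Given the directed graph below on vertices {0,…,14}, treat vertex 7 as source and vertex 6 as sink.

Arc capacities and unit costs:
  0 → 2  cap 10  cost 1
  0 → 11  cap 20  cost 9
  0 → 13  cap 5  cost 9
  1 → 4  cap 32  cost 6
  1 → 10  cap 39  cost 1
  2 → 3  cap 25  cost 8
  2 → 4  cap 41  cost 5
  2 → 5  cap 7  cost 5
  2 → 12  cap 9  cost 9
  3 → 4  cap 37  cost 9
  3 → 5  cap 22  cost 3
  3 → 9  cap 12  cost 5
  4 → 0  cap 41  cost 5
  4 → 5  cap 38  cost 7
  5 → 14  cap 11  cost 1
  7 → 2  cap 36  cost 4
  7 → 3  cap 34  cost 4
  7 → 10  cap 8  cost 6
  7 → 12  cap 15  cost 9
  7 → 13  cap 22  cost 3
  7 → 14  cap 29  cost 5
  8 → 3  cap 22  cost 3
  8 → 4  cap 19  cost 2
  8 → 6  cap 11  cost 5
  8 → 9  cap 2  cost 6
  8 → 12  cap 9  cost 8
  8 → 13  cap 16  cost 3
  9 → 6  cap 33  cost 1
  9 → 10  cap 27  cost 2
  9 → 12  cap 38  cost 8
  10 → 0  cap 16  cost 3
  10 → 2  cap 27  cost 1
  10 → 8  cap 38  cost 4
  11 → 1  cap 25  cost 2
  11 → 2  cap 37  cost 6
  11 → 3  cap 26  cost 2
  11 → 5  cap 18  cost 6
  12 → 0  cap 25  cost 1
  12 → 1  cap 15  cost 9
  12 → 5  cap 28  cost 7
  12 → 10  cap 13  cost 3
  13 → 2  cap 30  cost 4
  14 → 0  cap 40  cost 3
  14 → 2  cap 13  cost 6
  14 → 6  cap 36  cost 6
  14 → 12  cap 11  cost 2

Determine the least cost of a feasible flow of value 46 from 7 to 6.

shortest-cost path #1: 7→3→9→6 push 12 @ unit cost 10 (adds 120)
shortest-cost path #2: 7→14→6 push 29 @ unit cost 11 (adds 319)
shortest-cost path #3: 7→3→5→14→6 push 5 @ unit cost 14 (adds 70)
total cost = 509

Minimum cost for 46 units: 509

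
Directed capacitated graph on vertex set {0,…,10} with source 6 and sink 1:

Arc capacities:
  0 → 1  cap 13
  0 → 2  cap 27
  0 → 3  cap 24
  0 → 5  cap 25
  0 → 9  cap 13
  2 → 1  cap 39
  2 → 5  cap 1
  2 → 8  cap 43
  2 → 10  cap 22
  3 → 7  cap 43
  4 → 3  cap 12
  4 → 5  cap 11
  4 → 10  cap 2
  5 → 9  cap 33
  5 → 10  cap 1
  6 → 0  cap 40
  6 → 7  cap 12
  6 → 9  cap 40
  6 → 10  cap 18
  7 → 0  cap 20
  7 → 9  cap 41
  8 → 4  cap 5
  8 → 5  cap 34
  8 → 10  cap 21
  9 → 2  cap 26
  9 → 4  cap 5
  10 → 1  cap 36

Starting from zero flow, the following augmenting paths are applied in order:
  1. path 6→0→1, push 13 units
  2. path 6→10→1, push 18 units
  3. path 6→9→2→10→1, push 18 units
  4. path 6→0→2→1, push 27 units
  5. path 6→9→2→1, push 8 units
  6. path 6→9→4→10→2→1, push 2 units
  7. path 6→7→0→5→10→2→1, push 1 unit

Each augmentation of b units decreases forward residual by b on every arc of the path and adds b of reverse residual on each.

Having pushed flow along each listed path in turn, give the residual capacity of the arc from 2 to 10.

Residual capacity of (2,10): 7

after path 1 (6→0→1, push 13): res(2,10)=22
after path 2 (6→10→1, push 18): res(2,10)=22
after path 3 (6→9→2→10→1, push 18): res(2,10)=4
after path 4 (6→0→2→1, push 27): res(2,10)=4
after path 5 (6→9→2→1, push 8): res(2,10)=4
after path 6 (6→9→4→10→2→1, push 2): res(2,10)=6
after path 7 (6→7→0→5→10→2→1, push 1): res(2,10)=7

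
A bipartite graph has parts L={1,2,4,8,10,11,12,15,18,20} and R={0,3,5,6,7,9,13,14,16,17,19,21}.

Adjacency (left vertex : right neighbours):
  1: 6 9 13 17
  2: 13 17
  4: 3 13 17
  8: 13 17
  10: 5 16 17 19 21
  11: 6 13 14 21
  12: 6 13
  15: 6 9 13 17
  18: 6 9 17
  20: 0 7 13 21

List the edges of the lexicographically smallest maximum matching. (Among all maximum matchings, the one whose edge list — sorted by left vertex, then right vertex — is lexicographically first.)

Lex-smallest maximum matching: {(1,6), (2,13), (4,3), (8,17), (10,5), (11,14), (15,9), (20,0)}

|M| = 8 (so the lex-smallest maximum matching has 8 edges)
process left vertices in ascending order; for each, take the smallest-labelled available neighbour that still permits 8 edges overall, or leave it unmatched if none does
lex-smallest matching: {1-6, 2-13, 4-3, 8-17, 10-5, 11-14, 15-9, 20-0}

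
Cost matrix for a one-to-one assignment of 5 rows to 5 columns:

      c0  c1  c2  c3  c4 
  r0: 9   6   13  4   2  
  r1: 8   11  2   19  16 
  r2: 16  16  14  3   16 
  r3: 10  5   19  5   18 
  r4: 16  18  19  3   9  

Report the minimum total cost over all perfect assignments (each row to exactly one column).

one of 3 optimal assignments: row0→col0 (cost 9), row1→col2 (cost 2), row2→col3 (cost 3), row3→col1 (cost 5), row4→col4 (cost 9)
total = 9 + 2 + 3 + 5 + 9 = 28

Minimum assignment cost: 28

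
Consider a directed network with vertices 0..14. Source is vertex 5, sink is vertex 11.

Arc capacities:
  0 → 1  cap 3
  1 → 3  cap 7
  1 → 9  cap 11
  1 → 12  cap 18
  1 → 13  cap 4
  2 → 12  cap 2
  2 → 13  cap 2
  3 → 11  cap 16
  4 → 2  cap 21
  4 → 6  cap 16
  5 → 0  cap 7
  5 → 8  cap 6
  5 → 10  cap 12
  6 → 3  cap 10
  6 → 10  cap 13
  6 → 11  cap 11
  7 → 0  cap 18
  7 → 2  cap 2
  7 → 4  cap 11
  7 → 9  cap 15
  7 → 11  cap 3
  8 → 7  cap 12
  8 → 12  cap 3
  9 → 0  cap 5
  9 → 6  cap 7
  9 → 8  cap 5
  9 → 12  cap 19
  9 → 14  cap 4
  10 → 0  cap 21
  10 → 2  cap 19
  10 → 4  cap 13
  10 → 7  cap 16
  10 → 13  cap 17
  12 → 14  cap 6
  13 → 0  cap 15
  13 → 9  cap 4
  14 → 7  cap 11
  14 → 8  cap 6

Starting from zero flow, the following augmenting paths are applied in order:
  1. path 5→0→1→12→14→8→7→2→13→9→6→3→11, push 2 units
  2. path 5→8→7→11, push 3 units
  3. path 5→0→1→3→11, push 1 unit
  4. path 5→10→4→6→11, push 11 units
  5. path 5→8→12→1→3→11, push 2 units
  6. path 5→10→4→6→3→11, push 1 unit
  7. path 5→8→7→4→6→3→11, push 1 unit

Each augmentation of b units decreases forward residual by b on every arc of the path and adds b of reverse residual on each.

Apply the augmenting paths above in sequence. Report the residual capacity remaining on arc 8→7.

Residual capacity of (8,7): 6

after path 1 (5→0→1→12→14→8→7→2→13→9→6→3→11, push 2): res(8,7)=10
after path 2 (5→8→7→11, push 3): res(8,7)=7
after path 3 (5→0→1→3→11, push 1): res(8,7)=7
after path 4 (5→10→4→6→11, push 11): res(8,7)=7
after path 5 (5→8→12→1→3→11, push 2): res(8,7)=7
after path 6 (5→10→4→6→3→11, push 1): res(8,7)=7
after path 7 (5→8→7→4→6→3→11, push 1): res(8,7)=6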